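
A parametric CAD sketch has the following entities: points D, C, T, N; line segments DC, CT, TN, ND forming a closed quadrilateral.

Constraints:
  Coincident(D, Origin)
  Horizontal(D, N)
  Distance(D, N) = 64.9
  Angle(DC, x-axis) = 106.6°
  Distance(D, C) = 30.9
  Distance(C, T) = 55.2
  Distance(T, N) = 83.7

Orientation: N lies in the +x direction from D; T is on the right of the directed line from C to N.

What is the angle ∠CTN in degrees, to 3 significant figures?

66.1°

D is at the origin; DN is horizontal with |DN| = 64.9 and N in +x, so N = (64.9, 0). DC runs at 106.6° with |DC| = 30.9, so C = (-8.83, 29.6). T is determined by |CT| = 55.2 and |TN| = 83.7 together: it lies at the intersection of circle(C, 55.2) and circle(N, 83.7). With |CN| = 79.5, the foot of the radical line on CN is 14.8 from C and the perpendicular offset is √(55.2² − 14.8²) = 53.2. Taking the right-of-CN solution: T = (-14.9, -25.3).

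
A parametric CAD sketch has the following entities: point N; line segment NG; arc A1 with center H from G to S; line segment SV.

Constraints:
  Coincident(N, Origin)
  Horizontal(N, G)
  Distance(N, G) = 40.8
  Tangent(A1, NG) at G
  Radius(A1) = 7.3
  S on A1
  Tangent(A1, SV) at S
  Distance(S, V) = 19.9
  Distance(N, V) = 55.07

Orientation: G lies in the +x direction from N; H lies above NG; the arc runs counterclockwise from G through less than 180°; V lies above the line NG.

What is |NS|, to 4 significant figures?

48.67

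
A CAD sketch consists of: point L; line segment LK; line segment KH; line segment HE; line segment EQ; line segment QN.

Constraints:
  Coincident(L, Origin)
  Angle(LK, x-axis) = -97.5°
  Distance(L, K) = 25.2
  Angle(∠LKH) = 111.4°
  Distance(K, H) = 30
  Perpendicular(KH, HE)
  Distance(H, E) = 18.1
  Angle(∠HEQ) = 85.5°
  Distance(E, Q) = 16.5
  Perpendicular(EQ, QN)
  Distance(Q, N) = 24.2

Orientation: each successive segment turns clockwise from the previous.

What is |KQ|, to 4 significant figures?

21.59

KH ⟂ HE, so HE runs at 103.9°; with |HE| = 18.1, E = (-36.76, -14.62). ∠HEQ = 85.5° gives EQ at 9.400° from the x-axis; with |EQ| = 16.5, Q = (-20.48, -11.93). Then |KQ| = |Q − K| = 21.59.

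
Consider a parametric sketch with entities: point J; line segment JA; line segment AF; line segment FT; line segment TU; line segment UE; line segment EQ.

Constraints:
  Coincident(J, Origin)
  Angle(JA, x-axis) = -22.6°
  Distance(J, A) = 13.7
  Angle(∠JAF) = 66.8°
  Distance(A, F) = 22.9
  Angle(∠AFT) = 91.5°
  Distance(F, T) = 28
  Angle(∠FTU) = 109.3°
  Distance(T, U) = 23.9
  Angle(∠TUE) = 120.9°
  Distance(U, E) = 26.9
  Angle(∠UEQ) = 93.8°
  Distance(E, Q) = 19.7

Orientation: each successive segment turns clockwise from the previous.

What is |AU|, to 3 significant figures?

36.5

J is at the origin; JA runs at -22.6° with length 13.7, so A = (12.6, -5.26). ∠JAF = 66.8° gives AF at -136° from the x-axis; with |AF| = 22.9, F = (-3.77, -21.2). ∠AFT = 91.5° gives FT at 136° from the x-axis; with |FT| = 28.0, T = (-23.8, -1.67). ∠FTU = 109.3° gives TU at 65.0° from the x-axis; with |TU| = 23.9, U = (-13.7, 20.0). Then |AU| = |U − A| = 36.5.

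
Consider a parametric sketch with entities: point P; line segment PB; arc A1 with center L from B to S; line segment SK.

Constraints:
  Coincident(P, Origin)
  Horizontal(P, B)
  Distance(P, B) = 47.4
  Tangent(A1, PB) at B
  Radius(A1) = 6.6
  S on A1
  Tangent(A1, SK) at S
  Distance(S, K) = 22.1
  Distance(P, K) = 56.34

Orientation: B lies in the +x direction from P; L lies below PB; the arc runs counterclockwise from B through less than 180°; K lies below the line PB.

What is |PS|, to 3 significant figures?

42.0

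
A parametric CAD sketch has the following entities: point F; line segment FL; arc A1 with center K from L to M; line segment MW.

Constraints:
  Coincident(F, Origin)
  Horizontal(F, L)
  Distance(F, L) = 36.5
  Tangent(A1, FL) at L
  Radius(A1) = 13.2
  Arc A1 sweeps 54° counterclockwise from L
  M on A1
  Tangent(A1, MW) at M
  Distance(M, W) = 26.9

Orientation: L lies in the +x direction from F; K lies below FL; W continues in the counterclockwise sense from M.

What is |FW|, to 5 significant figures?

28.987

F is at the origin; F and L share the same y with |FL| = 36.5 and L on the +x side, so L = (36.500, 0.0000). Tangency of A1 to FL means the radius KL is perpendicular to FL, so K = L + (0, -13.2) = (36.500, -13.200). On A1, L sits at bearing 90° from K; a 54° counterclockwise sweep puts M at bearing 144°, so M = K + 13.2·(cos 144°, sin 144°) = (25.821, -5.4412). A1 meets MW tangentially, so KM is at right angles to MW, so MW runs along (−sin 144°, cos 144°); with |MW| = 26.9, W = (10.010, -27.204). Then |FW| = |W − F| = 28.987.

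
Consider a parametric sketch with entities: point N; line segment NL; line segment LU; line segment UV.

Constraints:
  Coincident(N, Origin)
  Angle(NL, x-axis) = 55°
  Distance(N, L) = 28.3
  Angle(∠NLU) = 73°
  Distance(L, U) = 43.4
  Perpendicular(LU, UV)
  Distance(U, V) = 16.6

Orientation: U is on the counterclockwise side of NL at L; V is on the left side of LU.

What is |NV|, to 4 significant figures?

36.65

N is at the origin; NL runs at 55.0° with length 28.3, so L = 28.3·(cos 55.0°, sin 55.0°) = (16.23, 23.18). ∠NLU = 73.0°, so LU runs at 55.0° + (180° − 73.0°) = 162.0° from the x-axis; with |LU| = 43.4, U = L + 43.4·(cos 162.0°, sin 162.0°) = (-25.04, 36.59). The perpendicularity gives UV at right angles to LU; with |UV| = 16.6 on the left of LU, V = U + 16.6·(-0.3090, -0.9511) = (-30.17, 20.81). Then |NV| = |V − N| = 36.65.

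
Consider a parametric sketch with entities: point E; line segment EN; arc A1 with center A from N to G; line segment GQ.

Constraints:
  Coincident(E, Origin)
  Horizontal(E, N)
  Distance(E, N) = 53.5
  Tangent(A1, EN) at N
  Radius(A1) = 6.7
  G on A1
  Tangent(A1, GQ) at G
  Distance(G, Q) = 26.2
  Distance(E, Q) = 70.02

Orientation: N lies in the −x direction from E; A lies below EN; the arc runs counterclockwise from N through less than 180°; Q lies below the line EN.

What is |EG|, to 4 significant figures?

60.50

E is at the origin; EN is horizontal with |EN| = 53.5 and N on the −x side, so N = (-53.50, 0.000). The tangent condition forces AN to be normal to EN, so A = N + (0, -6.7) = (-53.50, -6.700). Since AG ⟂ GQ (tangency), |AQ| = √(6.7² + 26.2²) = 27.04 regardless of where G sits on A1. So Q lies on both circle(E, 70.02) and circle(A, 27.04); the below-EN intersection is Q = (-62.11, -32.34). G is the foot of the tangent from Q: G = (-60.18, -6.208).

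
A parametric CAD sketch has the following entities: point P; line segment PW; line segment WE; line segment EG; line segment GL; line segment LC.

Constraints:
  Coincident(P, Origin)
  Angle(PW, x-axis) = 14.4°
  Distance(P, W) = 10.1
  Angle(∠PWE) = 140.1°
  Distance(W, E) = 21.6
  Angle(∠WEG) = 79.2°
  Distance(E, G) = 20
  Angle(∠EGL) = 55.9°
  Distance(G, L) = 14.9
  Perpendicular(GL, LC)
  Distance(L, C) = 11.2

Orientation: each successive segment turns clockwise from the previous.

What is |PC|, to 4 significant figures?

23.55

P is at the origin; PW runs at 14.4° with length 10.1, so W = (9.783, 2.512). ∠PWE = 140.1° gives WE at -25.50° from the x-axis; with |WE| = 21.6, E = (29.28, -6.787). ∠WEG = 79.2° gives EG at -126.3° from the x-axis; with |EG| = 20.0, G = (17.44, -22.91). ∠EGL = 55.9° gives GL at 109.6° from the x-axis; with |GL| = 14.9, L = (12.44, -8.869). GL is perpendicular to LC, so LC runs at 19.60°; with |LC| = 11.2, C = (22.99, -5.112). Then |PC| = |C − P| = 23.55.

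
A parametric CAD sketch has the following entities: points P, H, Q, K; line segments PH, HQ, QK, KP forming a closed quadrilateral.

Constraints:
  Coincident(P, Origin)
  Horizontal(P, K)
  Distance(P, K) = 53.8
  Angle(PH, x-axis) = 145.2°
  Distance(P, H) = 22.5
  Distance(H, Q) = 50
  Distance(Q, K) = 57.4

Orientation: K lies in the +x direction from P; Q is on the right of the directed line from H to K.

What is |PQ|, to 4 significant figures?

31.52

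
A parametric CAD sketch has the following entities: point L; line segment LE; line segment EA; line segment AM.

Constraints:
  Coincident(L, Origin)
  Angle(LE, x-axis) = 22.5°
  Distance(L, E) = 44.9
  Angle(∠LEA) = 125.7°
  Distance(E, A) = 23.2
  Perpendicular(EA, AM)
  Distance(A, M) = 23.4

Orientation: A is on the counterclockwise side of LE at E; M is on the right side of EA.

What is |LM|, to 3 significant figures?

77.6

L is at the origin; LE runs at 22.5° with length 44.9, so E = 44.9·(cos 22.5°, sin 22.5°) = (41.5, 17.2). ∠LEA = 125.7°, so EA runs at 22.5° + (180° − 125.7°) = 76.8° from the x-axis; with |EA| = 23.2, A = E + 23.2·(cos 76.8°, sin 76.8°) = (46.8, 39.8). The perpendicularity gives AM at right angles to EA; with |AM| = 23.4 on the right of EA, M = A + 23.4·(0.974, -0.228) = (69.6, 34.4). Then |LM| = |M − L| = 77.6.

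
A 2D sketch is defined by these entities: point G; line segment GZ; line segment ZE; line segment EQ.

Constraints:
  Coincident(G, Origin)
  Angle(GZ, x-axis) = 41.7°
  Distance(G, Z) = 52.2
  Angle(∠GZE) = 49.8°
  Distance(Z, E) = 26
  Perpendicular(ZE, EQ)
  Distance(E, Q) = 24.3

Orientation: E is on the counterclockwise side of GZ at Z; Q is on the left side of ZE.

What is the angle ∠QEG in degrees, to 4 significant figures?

10.92°

G is at the origin; GZ runs at 41.7° with length 52.2, so Z = 52.2·(cos 41.7°, sin 41.7°) = (38.97, 34.73). ∠GZE = 49.8°, so ZE runs at 41.7° + (180° − 49.8°) = 171.9° from the x-axis; with |ZE| = 26.0, E = Z + 26.0·(cos 171.9°, sin 171.9°) = (13.23, 38.39). ZE ⟂ EQ; with |EQ| = 24.3 on the left of ZE, Q = E + 24.3·(-0.1409, -0.9900) = (9.810, 14.33). Then cos ∠QEG = EQ·EG / (|EQ||EG|), giving 10.92°.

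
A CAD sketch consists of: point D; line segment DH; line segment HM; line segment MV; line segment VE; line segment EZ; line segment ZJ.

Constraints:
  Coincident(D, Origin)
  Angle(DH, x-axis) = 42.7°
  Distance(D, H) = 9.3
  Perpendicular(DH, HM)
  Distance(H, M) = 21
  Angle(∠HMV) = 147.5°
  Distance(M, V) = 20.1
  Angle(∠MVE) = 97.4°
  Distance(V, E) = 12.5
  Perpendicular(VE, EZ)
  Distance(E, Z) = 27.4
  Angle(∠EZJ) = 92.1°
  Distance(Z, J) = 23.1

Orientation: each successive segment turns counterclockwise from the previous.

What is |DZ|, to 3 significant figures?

7.93

∠MVE = 97.4° gives VE at -112° from the x-axis; with |VE| = 12.5, E = (-31.6, 15.3). VE is perpendicular to EZ, so EZ runs at -22.2°; with |EZ| = 27.4, Z = (-6.19, 4.95). Then |DZ| = |Z − D| = 7.93.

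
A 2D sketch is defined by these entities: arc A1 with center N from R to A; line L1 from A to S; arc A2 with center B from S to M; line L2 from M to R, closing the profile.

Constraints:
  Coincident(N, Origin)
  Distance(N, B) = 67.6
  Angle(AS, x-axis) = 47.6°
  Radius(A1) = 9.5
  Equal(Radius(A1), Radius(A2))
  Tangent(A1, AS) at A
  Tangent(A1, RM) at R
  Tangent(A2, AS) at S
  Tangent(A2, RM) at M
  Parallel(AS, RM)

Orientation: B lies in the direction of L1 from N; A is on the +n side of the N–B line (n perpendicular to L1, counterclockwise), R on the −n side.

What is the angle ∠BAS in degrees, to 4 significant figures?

8.000°

The slot axis is L1's direction at 47.6°, so u = (cos 47.6°, sin 47.6°) = (0.6743, 0.7385) and n = (−sin 47.6°, cos 47.6°) = (-0.7385, 0.6743). N is at the origin and B lies 67.6 along u from N, so B = 67.6·u = (45.58, 49.92). Tangency of A1 to both parallel lines with radius 9.5 puts A and R at N ± 9.5·n: A = (-7.015, 6.406), R = (7.015, -6.406). Equal radii place S and M the same way about B: S = B + 9.5·n = (38.57, 56.33), M = B − 9.5·n = (52.60, 43.51). Then cos ∠BAS = AB·AS / (|AB||AS|), giving 8.000°.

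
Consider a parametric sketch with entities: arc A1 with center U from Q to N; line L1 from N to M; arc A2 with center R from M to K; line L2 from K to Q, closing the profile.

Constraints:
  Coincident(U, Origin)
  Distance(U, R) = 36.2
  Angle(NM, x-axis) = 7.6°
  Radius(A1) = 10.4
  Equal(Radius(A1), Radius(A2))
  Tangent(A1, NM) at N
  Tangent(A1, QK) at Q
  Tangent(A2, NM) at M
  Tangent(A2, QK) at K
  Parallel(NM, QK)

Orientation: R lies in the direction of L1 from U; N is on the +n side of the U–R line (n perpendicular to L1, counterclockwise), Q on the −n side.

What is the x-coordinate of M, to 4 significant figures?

34.51

The slot axis is L1's direction at 7.6°, so u = (cos 7.6°, sin 7.6°) = (0.9912, 0.1323) and n = (−sin 7.6°, cos 7.6°) = (-0.1323, 0.9912). U is at the origin and R lies 36.2 along u from U, so R = 36.2·u = (35.88, 4.788). Tangency of A1 to both parallel lines with radius 10.4 puts N and Q at U ± 10.4·n: N = (-1.375, 10.31), Q = (1.375, -10.31). Equal radii place M and K the same way about R: M = R + 10.4·n = (34.51, 15.10), K = R − 10.4·n = (37.26, -5.521). So M.x = 34.51.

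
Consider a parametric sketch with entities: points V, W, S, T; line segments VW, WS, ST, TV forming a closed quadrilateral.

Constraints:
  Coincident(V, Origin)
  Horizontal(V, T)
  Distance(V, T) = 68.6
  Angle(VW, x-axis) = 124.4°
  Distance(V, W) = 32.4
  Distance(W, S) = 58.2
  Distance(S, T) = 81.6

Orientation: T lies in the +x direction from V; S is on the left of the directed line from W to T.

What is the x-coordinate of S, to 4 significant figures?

23.04

V is at the origin; VT is horizontal with |VT| = 68.6 and T in +x, so T = (68.6, 0). VW runs at 124.4° with |VW| = 32.4, so W = (-18.30, 26.73). S is determined by |WS| = 58.2 and |ST| = 81.6 together: it lies at the intersection of circle(W, 58.2) and circle(T, 81.6). With |WT| = 90.92, the foot of the radical line on WT is 27.47 from W and the perpendicular offset is √(58.2² − 27.47²) = 51.31. Taking the left-of-WT solution: S = (23.04, 67.70).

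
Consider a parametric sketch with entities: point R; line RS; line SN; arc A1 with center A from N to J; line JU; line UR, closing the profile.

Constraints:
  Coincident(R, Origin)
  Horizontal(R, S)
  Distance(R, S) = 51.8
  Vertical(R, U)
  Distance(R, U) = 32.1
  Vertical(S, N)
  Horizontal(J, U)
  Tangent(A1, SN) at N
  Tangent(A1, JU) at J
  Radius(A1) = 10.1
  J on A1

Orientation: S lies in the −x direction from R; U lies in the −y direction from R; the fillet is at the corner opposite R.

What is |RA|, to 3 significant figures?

47.1

R and U share the same x with |RU| = 32.1 and U on the −y side, so U = (0.00, -32.1). The virtual corner opposite R is at (-51.8, -32.1). A1 meets SN tangentially, so AN is at right angles to SN and since A1 is tangent to JU there, AJ ⟂ JU, with radius 10.1, so the center A sits 10.1 in from both sides at A = (-41.7, -22.0). Then |RA| = |A − R| = 47.1.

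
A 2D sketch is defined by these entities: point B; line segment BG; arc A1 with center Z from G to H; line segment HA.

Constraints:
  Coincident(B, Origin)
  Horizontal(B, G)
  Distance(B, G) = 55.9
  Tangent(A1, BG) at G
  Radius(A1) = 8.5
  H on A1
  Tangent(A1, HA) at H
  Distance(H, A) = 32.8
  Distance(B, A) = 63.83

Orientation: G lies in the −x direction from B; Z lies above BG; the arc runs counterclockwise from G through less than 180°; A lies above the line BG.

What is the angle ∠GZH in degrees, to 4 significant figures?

91.83°

Checks: B.y = 0.00, G.y = 0.00 ✓; ∠(ZG, GB) = 90.00° ✓; |ZG| = 8.500 ✓; |ZH| = 8.500 ✓; ∠(ZH, HA) = 90.00° ✓; |HA| = 32.80 ✓; |BA| = 63.83 ✓.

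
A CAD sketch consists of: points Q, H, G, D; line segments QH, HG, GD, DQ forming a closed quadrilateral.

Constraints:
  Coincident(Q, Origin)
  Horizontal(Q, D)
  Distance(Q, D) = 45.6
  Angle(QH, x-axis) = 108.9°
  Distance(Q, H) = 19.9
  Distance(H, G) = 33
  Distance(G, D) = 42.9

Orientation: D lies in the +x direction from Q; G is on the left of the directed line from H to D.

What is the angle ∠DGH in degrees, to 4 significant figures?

92.71°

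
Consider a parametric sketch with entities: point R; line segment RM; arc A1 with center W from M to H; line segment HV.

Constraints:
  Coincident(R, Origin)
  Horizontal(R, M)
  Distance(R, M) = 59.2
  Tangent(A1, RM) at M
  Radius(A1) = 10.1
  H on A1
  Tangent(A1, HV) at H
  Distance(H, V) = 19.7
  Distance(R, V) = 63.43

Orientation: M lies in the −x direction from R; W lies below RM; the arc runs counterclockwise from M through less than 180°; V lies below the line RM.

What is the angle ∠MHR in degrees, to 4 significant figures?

50.49°

Checks: R.y = 0.00, M.y = 0.00 ✓; |WH| = 10.10 ✓; ∠(WH, HV) = 90.00° ✓; |HV| = 19.70 ✓; |RV| = 63.43 ✓.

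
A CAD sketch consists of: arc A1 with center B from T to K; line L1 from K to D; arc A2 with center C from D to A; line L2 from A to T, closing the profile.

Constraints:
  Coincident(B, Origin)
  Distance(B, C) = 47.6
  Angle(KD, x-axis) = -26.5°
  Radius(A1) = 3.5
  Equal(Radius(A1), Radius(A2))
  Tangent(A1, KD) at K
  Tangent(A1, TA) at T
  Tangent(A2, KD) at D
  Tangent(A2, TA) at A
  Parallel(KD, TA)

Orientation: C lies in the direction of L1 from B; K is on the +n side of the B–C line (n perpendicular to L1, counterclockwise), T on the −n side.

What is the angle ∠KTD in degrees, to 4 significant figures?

81.63°

The slot axis is L1's direction at -26.5°, so u = (cos -26.5°, sin -26.5°) = (0.8949, -0.4462) and n = (−sin -26.5°, cos -26.5°) = (0.4462, 0.8949). B is at the origin and C lies 47.6 along u from B, so C = 47.6·u = (42.60, -21.24). Tangency of A1 to both parallel lines with radius 3.5 puts K and T at B ± 3.5·n: K = (1.562, 3.132), T = (-1.562, -3.132). Equal radii place D and A the same way about C: D = C + 3.5·n = (44.16, -18.11), A = C − 3.5·n = (41.04, -24.37). Then cos ∠KTD = TK·TD / (|TK||TD|), giving 81.63°.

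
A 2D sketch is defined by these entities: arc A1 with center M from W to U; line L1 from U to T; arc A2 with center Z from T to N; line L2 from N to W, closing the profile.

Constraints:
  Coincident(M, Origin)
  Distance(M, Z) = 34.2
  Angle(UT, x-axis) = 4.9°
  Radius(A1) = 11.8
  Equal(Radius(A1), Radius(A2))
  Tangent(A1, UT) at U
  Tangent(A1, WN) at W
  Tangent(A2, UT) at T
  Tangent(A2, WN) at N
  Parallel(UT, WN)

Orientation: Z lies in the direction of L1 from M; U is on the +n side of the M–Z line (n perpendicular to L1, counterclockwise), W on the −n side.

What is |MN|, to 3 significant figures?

36.2

Tangency of A1 to both parallel lines with radius 11.8 puts U and W at M ± 11.8·n: U = (-1.01, 11.8), W = (1.01, -11.8). Equal radii place T and N the same way about Z: T = Z + 11.8·n = (33.1, 14.7), N = Z − 11.8·n = (35.1, -8.84). Then |MN| = |N − M| = 36.2.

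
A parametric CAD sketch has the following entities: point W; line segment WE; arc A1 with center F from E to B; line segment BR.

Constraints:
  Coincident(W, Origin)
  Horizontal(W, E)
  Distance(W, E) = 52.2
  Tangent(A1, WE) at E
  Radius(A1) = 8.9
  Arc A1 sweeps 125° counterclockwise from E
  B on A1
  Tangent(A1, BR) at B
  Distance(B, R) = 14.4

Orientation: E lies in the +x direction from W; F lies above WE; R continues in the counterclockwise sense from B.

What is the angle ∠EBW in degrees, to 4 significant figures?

49.25°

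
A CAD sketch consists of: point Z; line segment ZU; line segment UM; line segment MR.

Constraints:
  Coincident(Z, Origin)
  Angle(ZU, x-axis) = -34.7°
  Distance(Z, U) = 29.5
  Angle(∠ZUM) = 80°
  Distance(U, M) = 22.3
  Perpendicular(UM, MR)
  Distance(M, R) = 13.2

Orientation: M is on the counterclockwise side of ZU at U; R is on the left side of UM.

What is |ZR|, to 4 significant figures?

23.37

Z is at the origin; ZU runs at -34.7° with length 29.5, so U = 29.5·(cos -34.7°, sin -34.7°) = (24.25, -16.79). ∠ZUM = 80.0°, so UM runs at -34.7° + (180° − 80.0°) = 65.30° from the x-axis; with |UM| = 22.3, M = U + 22.3·(cos 65.30°, sin 65.30°) = (33.57, 3.466). The perpendicularity gives MR at right angles to UM; with |MR| = 13.2 on the left of UM, R = M + 13.2·(-0.9085, 0.4179) = (21.58, 8.982). Then |ZR| = |R − Z| = 23.37.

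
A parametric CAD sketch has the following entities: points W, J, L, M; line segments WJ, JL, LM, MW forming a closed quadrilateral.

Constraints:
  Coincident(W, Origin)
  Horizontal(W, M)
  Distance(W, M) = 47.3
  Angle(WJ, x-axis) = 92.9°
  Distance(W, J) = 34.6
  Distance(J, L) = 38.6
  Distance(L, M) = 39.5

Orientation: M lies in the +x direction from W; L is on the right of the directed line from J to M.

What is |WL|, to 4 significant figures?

8.388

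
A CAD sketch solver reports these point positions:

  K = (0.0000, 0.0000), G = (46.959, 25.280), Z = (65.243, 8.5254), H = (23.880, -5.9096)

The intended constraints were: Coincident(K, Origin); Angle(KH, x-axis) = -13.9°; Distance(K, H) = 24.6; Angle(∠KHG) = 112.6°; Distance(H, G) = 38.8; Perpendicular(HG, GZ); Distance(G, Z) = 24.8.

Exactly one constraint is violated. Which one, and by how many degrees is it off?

Perpendicular(HG, GZ) — off by 6.00°.

K = (0.00, 0.00) ✓; KH at -13.90° ✓; |KH| = 24.60 ✓; ∠KHG = 112.6° ✓; |HG| = 38.80 ✓; ∠(HG, GZ) = 96.00° ✗; |GZ| = 24.80 ✓.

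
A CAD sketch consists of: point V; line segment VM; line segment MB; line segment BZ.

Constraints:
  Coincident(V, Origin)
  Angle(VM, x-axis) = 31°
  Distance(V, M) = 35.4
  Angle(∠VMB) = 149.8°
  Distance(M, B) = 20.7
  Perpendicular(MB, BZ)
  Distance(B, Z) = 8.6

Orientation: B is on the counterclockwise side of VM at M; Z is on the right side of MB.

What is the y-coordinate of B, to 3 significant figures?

36.4

V is at the origin; VM runs at 31.0° with length 35.4, so M = 35.4·(cos 31.0°, sin 31.0°) = (30.3, 18.2). ∠VMB = 149.8°, so MB runs at 31.0° + (180° − 149.8°) = 61.2° from the x-axis; with |MB| = 20.7, B = M + 20.7·(cos 61.2°, sin 61.2°) = (40.3, 36.4). So B.y = 36.4.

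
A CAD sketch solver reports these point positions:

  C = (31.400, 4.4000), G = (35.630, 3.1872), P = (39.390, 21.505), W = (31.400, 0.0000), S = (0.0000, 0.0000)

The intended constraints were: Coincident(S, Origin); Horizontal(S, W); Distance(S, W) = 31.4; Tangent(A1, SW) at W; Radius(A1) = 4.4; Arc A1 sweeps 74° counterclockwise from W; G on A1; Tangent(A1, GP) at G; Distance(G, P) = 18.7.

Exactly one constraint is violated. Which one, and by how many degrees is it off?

Tangent(A1, GP) at G — off by 4.40°.

S = (0.00, 0.00) ✓; S.y = 0.00, W.y = 0.00 ✓; |SW| = 31.40 ✓; ∠(CW, WS) = 90.00° ✓; |CW| = 4.400 ✓; bearing(C→G) − bearing(C→W) = 74.00° ✓; |CG| = 4.400 ✓; ∠(CG, GP) = 85.60° ✗; |GP| = 18.70 ✓.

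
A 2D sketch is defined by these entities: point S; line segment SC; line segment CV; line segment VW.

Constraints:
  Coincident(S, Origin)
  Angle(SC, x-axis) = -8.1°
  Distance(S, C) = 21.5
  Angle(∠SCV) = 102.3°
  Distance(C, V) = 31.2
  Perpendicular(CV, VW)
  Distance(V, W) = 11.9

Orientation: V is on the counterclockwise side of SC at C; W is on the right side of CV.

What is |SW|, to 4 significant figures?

48.61

S is at the origin; SC runs at -8.1° with length 21.5, so C = 21.5·(cos -8.1°, sin -8.1°) = (21.29, -3.029). ∠SCV = 102.3°, so CV runs at -8.1° + (180° − 102.3°) = 69.60° from the x-axis; with |CV| = 31.2, V = C + 31.2·(cos 69.60°, sin 69.60°) = (32.16, 26.21). CV ⟂ VW; with |VW| = 11.9 on the right of CV, W = V + 11.9·(0.9373, -0.3486) = (43.31, 22.07). Then |SW| = |W − S| = 48.61.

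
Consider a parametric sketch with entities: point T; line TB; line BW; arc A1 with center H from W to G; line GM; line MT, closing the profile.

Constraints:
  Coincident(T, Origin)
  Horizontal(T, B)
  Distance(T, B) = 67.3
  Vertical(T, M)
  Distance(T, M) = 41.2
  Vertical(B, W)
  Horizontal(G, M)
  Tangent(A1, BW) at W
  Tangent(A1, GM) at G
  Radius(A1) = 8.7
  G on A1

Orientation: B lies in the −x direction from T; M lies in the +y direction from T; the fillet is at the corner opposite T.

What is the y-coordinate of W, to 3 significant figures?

32.5

T is at the origin; TB is horizontal with |TB| = 67.3 and B on the −x side, so B = (-67.3, 0.00). T and M share the same x with |TM| = 41.2 and M on the +y side, so M = (0.00, 41.2). The virtual corner opposite T is at (-67.3, 41.2). Since A1 is tangent to BW there, HW ⟂ BW and the tangent condition forces HG to be normal to GM, with radius 8.7, so the center H sits 8.7 in from both sides at H = (-58.6, 32.5). That places the tangent points at W = (-67.3, 32.5) on BW and G = (-58.6, 41.2) on GM. So W.y = 32.5.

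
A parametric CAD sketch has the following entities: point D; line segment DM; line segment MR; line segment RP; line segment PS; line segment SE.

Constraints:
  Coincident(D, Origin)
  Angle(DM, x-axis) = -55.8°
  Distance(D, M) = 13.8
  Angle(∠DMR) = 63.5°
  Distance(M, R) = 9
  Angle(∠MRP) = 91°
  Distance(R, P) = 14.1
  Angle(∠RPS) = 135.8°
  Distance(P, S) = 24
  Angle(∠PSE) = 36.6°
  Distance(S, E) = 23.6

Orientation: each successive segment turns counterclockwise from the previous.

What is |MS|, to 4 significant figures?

32.40

D is at the origin; DM runs at -55.8° with length 13.8, so M = (7.757, -11.41). ∠DMR = 63.5° gives MR at 60.70° from the x-axis; with |MR| = 9.0, R = (12.16, -3.565). ∠MRP = 91.0° gives RP at 149.7° from the x-axis; with |RP| = 14.1, P = (-0.01268, 3.549). ∠RPS = 135.8° gives PS at -166.1° from the x-axis; with |PS| = 24.0, S = (-23.31, -2.217). Then |MS| = |S − M| = 32.40.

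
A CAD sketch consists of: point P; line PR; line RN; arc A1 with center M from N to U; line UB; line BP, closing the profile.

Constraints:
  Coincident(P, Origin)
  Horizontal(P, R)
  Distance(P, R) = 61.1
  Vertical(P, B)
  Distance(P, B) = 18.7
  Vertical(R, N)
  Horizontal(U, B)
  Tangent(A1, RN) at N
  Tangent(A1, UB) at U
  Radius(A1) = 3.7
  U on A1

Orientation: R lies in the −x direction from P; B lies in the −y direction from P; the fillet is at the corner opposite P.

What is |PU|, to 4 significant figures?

60.37

The virtual corner opposite P is at (-61.10, -18.70). A1 meets RN tangentially, so MN is at right angles to RN and A1 meets UB tangentially, so MU is at right angles to UB, with radius 3.7, so the center M sits 3.7 in from both sides at M = (-57.40, -15.00). That places the tangent points at N = (-61.10, -15.00) on RN and U = (-57.40, -18.70) on UB. Then |PU| = |U − P| = 60.37.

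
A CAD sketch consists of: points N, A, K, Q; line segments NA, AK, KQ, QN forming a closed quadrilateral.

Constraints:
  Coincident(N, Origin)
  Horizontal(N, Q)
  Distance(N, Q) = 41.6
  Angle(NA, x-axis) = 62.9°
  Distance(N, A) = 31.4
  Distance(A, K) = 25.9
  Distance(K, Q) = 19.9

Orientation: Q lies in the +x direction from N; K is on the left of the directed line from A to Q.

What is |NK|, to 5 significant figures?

43.571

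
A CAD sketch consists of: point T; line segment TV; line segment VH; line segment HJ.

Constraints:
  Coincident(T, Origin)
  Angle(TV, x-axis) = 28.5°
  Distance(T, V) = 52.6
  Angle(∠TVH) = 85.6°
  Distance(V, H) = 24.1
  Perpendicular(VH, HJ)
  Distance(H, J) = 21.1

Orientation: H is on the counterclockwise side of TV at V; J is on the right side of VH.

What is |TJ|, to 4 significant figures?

76.23

∠TVH = 85.6°, so VH runs at 28.5° + (180° − 85.6°) = 122.9° from the x-axis; with |VH| = 24.1, H = V + 24.1·(cos 122.9°, sin 122.9°) = (33.14, 45.33). The perpendicularity gives HJ at right angles to VH; with |HJ| = 21.1 on the right of VH, J = H + 21.1·(0.8396, 0.5432) = (50.85, 56.79). Then |TJ| = |J − T| = 76.23.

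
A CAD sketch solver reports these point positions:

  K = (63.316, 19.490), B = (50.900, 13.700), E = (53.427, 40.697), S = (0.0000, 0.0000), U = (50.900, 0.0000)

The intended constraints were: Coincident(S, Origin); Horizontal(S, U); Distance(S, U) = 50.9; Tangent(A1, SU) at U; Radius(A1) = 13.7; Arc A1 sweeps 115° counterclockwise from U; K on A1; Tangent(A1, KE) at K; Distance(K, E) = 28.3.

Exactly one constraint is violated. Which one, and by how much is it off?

Distance(K, E) = 28.3 — off by 4.90.

S = (0.00, 0.00) ✓; S.y = 0.00, U.y = 0.00 ✓; |SU| = 50.90 ✓; ∠(BU, US) = 90.00° ✓; |BU| = 13.70 ✓; bearing(B→K) − bearing(B→U) = 115.0° ✓; |BK| = 13.70 ✓; ∠(BK, KE) = 90.00° ✓; |KE| = 23.40 ✗.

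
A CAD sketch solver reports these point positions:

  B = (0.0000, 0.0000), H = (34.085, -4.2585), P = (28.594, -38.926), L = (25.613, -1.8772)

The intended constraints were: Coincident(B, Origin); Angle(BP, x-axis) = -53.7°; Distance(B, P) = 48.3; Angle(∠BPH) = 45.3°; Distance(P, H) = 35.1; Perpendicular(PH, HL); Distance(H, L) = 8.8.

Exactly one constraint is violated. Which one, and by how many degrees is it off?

Perpendicular(PH, HL) — off by 6.70°.

B = (0.00, 0.00) ✓; BP at -53.70° ✓; |BP| = 48.30 ✓; ∠BPH = 45.30° ✓; |PH| = 35.10 ✓; ∠(PH, HL) = 83.30° ✗; |HL| = 8.800 ✓.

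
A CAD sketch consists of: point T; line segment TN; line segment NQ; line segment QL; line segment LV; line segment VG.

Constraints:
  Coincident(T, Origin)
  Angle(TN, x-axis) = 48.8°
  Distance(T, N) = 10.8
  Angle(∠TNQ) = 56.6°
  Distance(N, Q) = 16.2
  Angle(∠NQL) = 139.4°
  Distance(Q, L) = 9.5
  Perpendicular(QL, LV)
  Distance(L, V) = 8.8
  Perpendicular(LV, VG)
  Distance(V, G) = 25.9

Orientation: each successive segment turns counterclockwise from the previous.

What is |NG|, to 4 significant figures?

4.455

The perpendicularity gives LV at right angles to QL, so LV runs at -57.20°; with |LV| = 8.8, V = (-12.15, -2.219). LV is perpendicular to VG, so VG runs at 32.80°; with |VG| = 25.9, G = (9.616, 11.81). Then |NG| = |G − N| = 4.455.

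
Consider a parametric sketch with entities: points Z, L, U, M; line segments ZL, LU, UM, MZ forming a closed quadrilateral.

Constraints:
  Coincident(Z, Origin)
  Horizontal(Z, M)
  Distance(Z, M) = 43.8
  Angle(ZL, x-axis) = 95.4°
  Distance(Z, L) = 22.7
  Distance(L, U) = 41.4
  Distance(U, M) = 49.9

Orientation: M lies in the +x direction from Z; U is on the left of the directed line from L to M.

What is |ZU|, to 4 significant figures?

56.94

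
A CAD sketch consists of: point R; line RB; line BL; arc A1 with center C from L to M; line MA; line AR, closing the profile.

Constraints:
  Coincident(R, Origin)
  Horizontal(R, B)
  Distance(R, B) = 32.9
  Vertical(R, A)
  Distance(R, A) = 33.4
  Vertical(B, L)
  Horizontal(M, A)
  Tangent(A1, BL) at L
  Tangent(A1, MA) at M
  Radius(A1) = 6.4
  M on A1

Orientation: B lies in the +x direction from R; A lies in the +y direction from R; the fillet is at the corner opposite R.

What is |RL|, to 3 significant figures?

42.6

R is at the origin; R and B share the same y with |RB| = 32.9 and B on the +x side, so B = (32.9, 0.00). RA is vertical with |RA| = 33.4 and A on the +y side, so A = (0.00, 33.4). The virtual corner opposite R is at (32.9, 33.4). The tangent condition forces CL to be normal to BL and the tangent condition forces CM to be normal to MA, with radius 6.4, so the center C sits 6.4 in from both sides at C = (26.5, 27.0). That places the tangent points at L = (32.9, 27.0) on BL and M = (26.5, 33.4) on MA. Then |RL| = |L − R| = 42.6.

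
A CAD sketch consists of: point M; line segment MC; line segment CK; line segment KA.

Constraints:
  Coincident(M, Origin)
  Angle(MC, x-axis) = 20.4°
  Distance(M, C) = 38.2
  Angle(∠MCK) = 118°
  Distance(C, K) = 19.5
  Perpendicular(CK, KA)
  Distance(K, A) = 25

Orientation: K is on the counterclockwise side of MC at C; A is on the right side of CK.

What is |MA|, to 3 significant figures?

69.6

∠MCK = 118.0°, so CK runs at 20.4° + (180° − 118.0°) = 82.4° from the x-axis; with |CK| = 19.5, K = C + 19.5·(cos 82.4°, sin 82.4°) = (38.4, 32.6). The perpendicularity gives KA at right angles to CK; with |KA| = 25.0 on the right of CK, A = K + 25.0·(0.991, -0.132) = (63.2, 29.3). Then |MA| = |A − M| = 69.6.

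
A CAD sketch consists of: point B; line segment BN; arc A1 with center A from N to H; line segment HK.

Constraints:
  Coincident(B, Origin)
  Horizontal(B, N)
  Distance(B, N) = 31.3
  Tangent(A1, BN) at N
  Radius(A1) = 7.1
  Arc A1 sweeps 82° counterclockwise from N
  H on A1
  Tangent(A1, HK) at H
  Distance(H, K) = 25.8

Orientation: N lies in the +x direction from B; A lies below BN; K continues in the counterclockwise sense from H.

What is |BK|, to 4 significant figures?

37.82

B is at the origin; BN is horizontal with |BN| = 31.3 and N on the +x side, so N = (31.30, 0.000). Since A1 is tangent to BN there, AN ⟂ BN, so A = N + (0, -7.1) = (31.30, -7.100). On A1, N sits at bearing 90° from A; an 82° counterclockwise sweep puts H at bearing 172°, so H = A + 7.1·(cos 172°, sin 172°) = (24.27, -6.112). The tangent condition forces AH to be normal to HK, so HK runs along (−sin 172°, cos 172°); with |HK| = 25.8, K = (20.68, -31.66). Then |BK| = |K − B| = 37.82.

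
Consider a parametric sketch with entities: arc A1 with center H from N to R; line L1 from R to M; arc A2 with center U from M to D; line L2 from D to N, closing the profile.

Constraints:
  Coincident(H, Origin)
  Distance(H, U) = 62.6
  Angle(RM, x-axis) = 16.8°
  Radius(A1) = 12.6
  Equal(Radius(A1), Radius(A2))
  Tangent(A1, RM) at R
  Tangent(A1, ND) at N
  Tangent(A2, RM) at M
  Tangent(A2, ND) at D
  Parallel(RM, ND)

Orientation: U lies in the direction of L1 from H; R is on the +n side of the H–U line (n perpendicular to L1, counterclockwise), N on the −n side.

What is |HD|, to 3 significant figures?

63.9

The slot axis is L1's direction at 16.8°, so u = (cos 16.8°, sin 16.8°) = (0.957, 0.289) and n = (−sin 16.8°, cos 16.8°) = (-0.289, 0.957). H is at the origin and U lies 62.6 along u from H, so U = 62.6·u = (59.9, 18.1). Tangency of A1 to both parallel lines with radius 12.6 puts R and N at H ± 12.6·n: R = (-3.64, 12.1), N = (3.64, -12.1). Equal radii place M and D the same way about U: M = U + 12.6·n = (56.3, 30.2), D = U − 12.6·n = (63.6, 6.03). Then |HD| = |D − H| = 63.9.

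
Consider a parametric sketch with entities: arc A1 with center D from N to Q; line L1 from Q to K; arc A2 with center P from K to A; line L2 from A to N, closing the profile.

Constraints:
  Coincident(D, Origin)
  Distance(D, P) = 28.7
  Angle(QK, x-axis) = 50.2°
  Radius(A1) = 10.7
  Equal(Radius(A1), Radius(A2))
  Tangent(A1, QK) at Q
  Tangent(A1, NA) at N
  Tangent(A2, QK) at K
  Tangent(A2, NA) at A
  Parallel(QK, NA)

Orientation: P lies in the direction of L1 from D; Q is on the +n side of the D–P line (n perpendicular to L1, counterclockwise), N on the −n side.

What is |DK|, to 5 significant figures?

30.630

The slot axis is L1's direction at 50.2°, so u = (cos 50.2°, sin 50.2°) = (0.64011, 0.76828) and n = (−sin 50.2°, cos 50.2°) = (-0.76828, 0.64011). D is at the origin and P lies 28.7 along u from D, so P = 28.7·u = (18.371, 22.050). Tangency of A1 to both parallel lines with radius 10.7 puts Q and N at D ± 10.7·n: Q = (-8.2206, 6.8492), N = (8.2206, -6.8492). Equal radii place K and A the same way about P: K = P + 10.7·n = (10.151, 28.899), A = P − 10.7·n = (26.592, 15.201). Then |DK| = |K − D| = 30.630.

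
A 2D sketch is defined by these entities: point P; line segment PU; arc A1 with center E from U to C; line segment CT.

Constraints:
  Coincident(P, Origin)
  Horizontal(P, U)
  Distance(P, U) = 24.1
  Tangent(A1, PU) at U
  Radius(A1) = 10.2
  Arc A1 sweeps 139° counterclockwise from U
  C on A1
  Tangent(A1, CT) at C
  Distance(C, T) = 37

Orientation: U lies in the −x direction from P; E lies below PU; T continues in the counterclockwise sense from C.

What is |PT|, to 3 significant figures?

42.3

On A1, U sits at bearing 90° from E; a 139° counterclockwise sweep puts C at bearing 229°, so C = E + 10.2·(cos 229°, sin 229°) = (-30.8, -17.9). Since A1 is tangent to CT there, EC ⟂ CT, so CT runs along (−sin 229°, cos 229°); with |CT| = 37.0, T = (-2.87, -42.2). Then |PT| = |T − P| = 42.3.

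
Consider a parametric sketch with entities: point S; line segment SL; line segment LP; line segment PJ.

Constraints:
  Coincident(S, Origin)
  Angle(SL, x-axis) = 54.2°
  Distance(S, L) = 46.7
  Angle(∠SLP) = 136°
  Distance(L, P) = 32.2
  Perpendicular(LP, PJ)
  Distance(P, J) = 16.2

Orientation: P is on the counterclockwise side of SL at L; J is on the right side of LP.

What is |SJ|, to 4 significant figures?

81.82

S is at the origin; SL runs at 54.2° with length 46.7, so L = 46.7·(cos 54.2°, sin 54.2°) = (27.32, 37.88). ∠SLP = 136.0°, so LP runs at 54.2° + (180° − 136.0°) = 98.20° from the x-axis; with |LP| = 32.2, P = L + 32.2·(cos 98.20°, sin 98.20°) = (22.72, 69.75). The perpendicularity gives PJ at right angles to LP; with |PJ| = 16.2 on the right of LP, J = P + 16.2·(0.9898, 0.1426) = (38.76, 72.06). Then |SJ| = |J − S| = 81.82.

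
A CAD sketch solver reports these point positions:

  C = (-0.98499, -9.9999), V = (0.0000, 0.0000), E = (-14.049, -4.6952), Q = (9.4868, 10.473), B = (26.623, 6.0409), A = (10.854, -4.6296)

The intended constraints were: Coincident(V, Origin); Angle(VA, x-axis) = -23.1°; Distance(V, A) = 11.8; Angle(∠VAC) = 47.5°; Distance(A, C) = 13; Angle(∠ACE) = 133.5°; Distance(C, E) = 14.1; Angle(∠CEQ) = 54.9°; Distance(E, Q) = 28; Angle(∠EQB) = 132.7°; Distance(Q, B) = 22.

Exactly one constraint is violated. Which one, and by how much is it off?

Distance(Q, B) = 22 — off by 4.30.

V = (0.00, 0.00) ✓; VA at -23.10° ✓; |VA| = 11.80 ✓; ∠VAC = 47.50° ✓; |AC| = 13.00 ✓; ∠ACE = 133.5° ✓; |CE| = 14.10 ✓; ∠CEQ = 54.90° ✓; |EQ| = 28.00 ✓; ∠EQB = 132.7° ✓; |QB| = 17.70 ✗.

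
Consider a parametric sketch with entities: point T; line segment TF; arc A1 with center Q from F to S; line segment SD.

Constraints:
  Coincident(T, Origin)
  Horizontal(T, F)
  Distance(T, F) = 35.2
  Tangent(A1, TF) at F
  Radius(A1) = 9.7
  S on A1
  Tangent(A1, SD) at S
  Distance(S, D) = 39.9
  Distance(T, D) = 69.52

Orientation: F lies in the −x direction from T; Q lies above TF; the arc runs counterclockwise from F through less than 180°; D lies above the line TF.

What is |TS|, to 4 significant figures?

31.31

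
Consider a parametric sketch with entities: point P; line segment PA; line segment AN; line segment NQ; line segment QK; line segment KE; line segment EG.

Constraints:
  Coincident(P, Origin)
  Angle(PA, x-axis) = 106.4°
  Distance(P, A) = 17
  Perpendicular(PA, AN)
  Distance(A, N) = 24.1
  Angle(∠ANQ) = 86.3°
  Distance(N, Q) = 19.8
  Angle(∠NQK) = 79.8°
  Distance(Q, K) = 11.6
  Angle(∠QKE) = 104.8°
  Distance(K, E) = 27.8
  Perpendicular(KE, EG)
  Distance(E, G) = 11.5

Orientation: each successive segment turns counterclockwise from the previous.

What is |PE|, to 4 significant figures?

29.97

P is at the origin; PA runs at 106.4° with length 17.0, so A = (-4.800, 16.31). PA is perpendicular to AN, so AN runs at -163.6°; with |AN| = 24.1, N = (-27.92, 9.504). ∠ANQ = 86.3° gives NQ at -69.90° from the x-axis; with |NQ| = 19.8, Q = (-21.11, -9.090). ∠NQK = 79.8° gives QK at 30.30° from the x-axis; with |QK| = 11.6, K = (-11.10, -3.238). ∠QKE = 104.8° gives KE at 105.5° from the x-axis; with |KE| = 27.8, E = (-18.53, 23.55). Then |PE| = |E − P| = 29.97.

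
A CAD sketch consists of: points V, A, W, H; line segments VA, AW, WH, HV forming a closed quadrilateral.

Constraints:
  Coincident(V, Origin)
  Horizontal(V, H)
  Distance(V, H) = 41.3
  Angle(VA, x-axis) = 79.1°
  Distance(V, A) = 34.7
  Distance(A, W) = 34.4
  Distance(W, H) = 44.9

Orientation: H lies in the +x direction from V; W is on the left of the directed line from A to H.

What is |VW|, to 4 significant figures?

59.59

Checks: |AW| = 34.40 ✓; |WH| = 44.90 ✓.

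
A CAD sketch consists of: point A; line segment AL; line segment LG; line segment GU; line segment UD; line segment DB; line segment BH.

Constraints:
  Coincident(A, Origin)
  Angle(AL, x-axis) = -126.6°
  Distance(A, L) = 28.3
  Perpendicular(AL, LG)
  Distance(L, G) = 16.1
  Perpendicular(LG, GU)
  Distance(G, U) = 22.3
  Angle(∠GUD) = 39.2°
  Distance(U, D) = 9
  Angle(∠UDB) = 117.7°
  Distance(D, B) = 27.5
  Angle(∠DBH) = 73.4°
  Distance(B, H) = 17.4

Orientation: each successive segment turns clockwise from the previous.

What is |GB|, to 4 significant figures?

11.20

A is at the origin; AL runs at -126.6° with length 28.3, so L = (-16.87, -22.72). AL is perpendicular to LG, so LG runs at 143.4°; with |LG| = 16.1, G = (-29.80, -13.12). LG ⟂ GU, so GU runs at 53.40°; with |GU| = 22.3, U = (-16.50, 4.782). ∠GUD = 39.2° gives UD at -87.40° from the x-axis; with |UD| = 9.0, D = (-16.09, -4.208). ∠UDB = 117.7° gives DB at -149.7° from the x-axis; with |DB| = 27.5, B = (-39.84, -18.08). Then |GB| = |B − G| = 11.20.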